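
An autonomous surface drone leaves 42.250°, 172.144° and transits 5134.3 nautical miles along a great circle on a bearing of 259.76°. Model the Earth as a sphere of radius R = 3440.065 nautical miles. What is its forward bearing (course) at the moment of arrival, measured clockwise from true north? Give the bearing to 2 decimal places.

final bearing 226.94°

δ = 5134.3/3440.065 = 1.492501 rad (85.5140°).
Start latitude φ₁ = 0.737402 rad; initial bearing θ = 4.533667 rad.
Applying the spherical law of cosines for sides, sin φ₂ = sin φ₁ cos δ + cos φ₁ sin δ cos θ = -0.078597, so φ₂ = -4.508°.
Δλ = atan2( sin θ sin δ cos φ₁ , cos δ − sin φ₁ sin φ₂ ) = atan2(-0.726196, 0.131062) = -1.392241 rad = -79.770°.
λ₂ = 172.144° + -79.770° = 92.374°.
The forward bearing on arrival equals the back-azimuth from the destination plus 180°.
Back-azimuth from P₂ (-4.51°, 92.37°) to P₁ (42.25°, 172.14°), with Δλ' = λ₁ − λ₂ = 79.77°: atan2( sin Δλ' cos φ₁ , cos φ₂ sin φ₁ − sin φ₂ cos φ₁ cos Δλ' ) = 46.94°.
Final bearing = (46.94° + 180°) mod 360° = 226.94°.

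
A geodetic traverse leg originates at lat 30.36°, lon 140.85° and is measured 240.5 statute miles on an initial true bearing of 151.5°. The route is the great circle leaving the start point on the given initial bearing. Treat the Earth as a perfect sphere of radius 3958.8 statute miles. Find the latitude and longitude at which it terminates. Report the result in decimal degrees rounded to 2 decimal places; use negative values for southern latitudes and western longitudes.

latitude 27.29°, longitude 142.72°

Angular distance δ = d/R = 240.5 / 3958.8 = 0.060751 rad.
With φ₁ = 30.36° = 0.529882 rad and θ = 151.5° = 2.644174 rad:
Destination latitude: φ₂ = arcsin( sin φ₁ cos δ + cos φ₁ sin δ cos θ ) = arcsin(0.458460) = 27.29°.
Δλ = atan2( sin θ sin δ cos φ₁ , cos δ − sin φ₁ sin φ₂ ) = atan2(0.024997, 0.766435) = 0.032603 rad = 1.87°.
λ₂ = λ₁ + Δλ = 142.72°.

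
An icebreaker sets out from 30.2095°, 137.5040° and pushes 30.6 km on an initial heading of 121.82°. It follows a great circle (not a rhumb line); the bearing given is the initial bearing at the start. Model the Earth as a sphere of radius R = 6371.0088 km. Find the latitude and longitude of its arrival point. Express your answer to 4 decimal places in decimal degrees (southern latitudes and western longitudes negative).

The arc subtends δ = 30.6/6371.0088 = 0.004803 rad at the centre.
Start latitude φ₁ = 0.527255 rad; initial bearing θ = 2.126160 rad.
sin φ₂ = sin φ₁ cos δ + cos φ₁ sin δ cos θ = (0.503163)(0.999988) + (0.864191)(0.004803)(-0.527252) = 0.500969
φ₂ = asin(0.500969) = 0.524718 rad = 30.0641°.
Then Δλ = atan2(0.003527, 0.747919) = 0.004716 rad, from sin θ sin δ cos φ₁ over cos δ − sin φ₁ sin φ₂.
λ₂ = 137.5040° + 0.2702° = 137.7742°.

latitude 30.0641°, longitude 137.7742°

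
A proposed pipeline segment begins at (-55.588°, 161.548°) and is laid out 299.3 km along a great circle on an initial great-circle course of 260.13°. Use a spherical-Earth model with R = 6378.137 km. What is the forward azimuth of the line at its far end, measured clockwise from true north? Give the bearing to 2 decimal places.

final bearing 264.05°

Angular distance δ = d/R = 299.3 / 6378.137 = 0.046926 rad.
With φ₁ = -55.588° = -0.970194 rad and θ = 260.13° = 4.540125 rad:
sin φ₂ = sin φ₁ cos δ + cos φ₁ sin δ cos θ = (-0.824995)(0.998899) + (0.565140)(0.046909)(-0.171413) = -0.828631
φ₂ = asin(-0.828631) = -0.976658 rad = -55.958°.
Then Δλ = atan2(-0.026118, 0.315283) = -0.082650 rad, from sin θ sin δ cos φ₁ over cos δ − sin φ₁ sin φ₂.
Hence λ₂ = 161.548° + -4.735° = 156.813°.
The forward bearing on arrival equals the back-azimuth from the destination plus 180°.
Back-azimuth from P₂ (-55.96°, 156.81°) to P₁ (-55.59°, 161.55°), with Δλ' = λ₁ − λ₂ = 4.74°: atan2( sin Δλ' cos φ₁ , cos φ₂ sin φ₁ − sin φ₂ cos φ₁ cos Δλ' ) = 84.05°.
Final bearing = (84.05° + 180°) mod 360° = 264.05°.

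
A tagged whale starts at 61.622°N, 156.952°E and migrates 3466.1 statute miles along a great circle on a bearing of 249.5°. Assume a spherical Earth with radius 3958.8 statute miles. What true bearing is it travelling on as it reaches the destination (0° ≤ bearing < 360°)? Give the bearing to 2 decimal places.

Angular distance δ = d/R = 3466.1 / 3958.8 = 0.875543 rad.
With φ₁ = 61.622° = 1.075507 rad and θ = 249.5° = 4.354596 rad:
sin φ₂ = sin φ₁ cos δ + cos φ₁ sin δ cos θ = (0.879831)(0.640580) + (0.475286)(0.767892)(-0.350207) = 0.435788
φ₂ = asin(0.435788) = 0.450913 rad = 25.835°.
Then Δλ = atan2(-0.341856, 0.257160) = -0.925858 rad, from sin θ sin δ cos φ₁ over cos δ − sin φ₁ sin φ₂.
λ₂ = λ₁ + Δλ = 103.904°.
The forward bearing on arrival equals the back-azimuth from the destination plus 180°.
Back-azimuth from P₂ (25.84°, 103.90°) to P₁ (61.62°, 156.95°), with Δλ' = λ₁ − λ₂ = 53.05°: atan2( sin Δλ' cos φ₁ , cos φ₂ sin φ₁ − sin φ₂ cos φ₁ cos Δλ' ) = 29.65°.
Final bearing = (29.65° + 180°) mod 360° = 209.65°.

final bearing 209.65°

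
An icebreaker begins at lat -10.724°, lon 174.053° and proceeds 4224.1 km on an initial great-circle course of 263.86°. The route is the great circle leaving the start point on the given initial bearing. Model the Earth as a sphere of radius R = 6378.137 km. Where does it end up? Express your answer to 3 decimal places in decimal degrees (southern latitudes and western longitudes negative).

latitude -12.202°, longitude 135.333°

The arc subtends δ = 4224.1/6378.137 = 0.662278 rad at the centre.
Converting: φ₁ = -0.187169 rad, θ = 4.605226 rad.
Applying the spherical law of cosines for sides, sin φ₂ = sin φ₁ cos δ + cos φ₁ sin δ cos θ = -0.211362, so φ₂ = -12.202°.
Then Δλ = atan2(-0.600710, 0.749264) = -0.675797 rad, from sin θ sin δ cos φ₁ over cos δ − sin φ₁ sin φ₂.
Hence λ₂ = 174.053° + -38.720° = 135.333°.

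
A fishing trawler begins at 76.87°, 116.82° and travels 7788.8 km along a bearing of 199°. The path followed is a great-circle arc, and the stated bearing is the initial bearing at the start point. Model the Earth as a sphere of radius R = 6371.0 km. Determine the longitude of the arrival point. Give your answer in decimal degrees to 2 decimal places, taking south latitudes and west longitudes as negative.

Angular distance δ = d/R = 7788.8 / 6371 = 1.222540 rad.
Start latitude φ₁ = 1.341635 rad; initial bearing θ = 3.473205 rad.
sin φ₂ = sin φ₁ cos δ + cos φ₁ sin δ cos θ = (0.973857)(0.341260) + (0.227161)(0.939969)(-0.945519) = 0.130447
φ₂ = asin(0.130447) = 0.130820 rad = 7.50°.
Then Δλ = atan2(-0.069517, 0.214223) = -0.313785 rad, from sin θ sin δ cos φ₁ over cos δ − sin φ₁ sin φ₂.
λ₂ = λ₁ + Δλ = 98.84°.

longitude 98.84°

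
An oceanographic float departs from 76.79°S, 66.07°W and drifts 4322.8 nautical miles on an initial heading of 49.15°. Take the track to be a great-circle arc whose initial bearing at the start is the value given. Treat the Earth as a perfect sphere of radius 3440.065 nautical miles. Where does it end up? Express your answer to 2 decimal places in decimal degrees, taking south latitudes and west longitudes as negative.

latitude -9.13°, longitude -19.30°

δ = 4322.8/3440.065 = 1.256604 rad (71.9981°).
Start latitude φ₁ = -1.340238 rad; initial bearing θ = 0.857829 rad.
Applying the spherical law of cosines for sides, sin φ₂ = sin φ₁ cos δ + cos φ₁ sin δ cos θ = -0.158717, so φ₂ = -9.13°.
For the longitude increment, Δλ = atan2( sin θ sin δ cos φ₁, cos δ − sin φ₁ sin φ₂ ) = atan2(0.164397, 0.154531) = 46.77°.
λ₂ = -66.07° + 46.77° = -19.30°.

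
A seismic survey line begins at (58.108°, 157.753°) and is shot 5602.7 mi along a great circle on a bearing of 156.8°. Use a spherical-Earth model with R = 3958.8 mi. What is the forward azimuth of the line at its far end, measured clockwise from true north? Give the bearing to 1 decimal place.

final bearing 167.2°

The arc subtends δ = 5602.7/3958.8 = 1.415252 rad at the centre.
Start latitude φ₁ = 1.014176 rad; initial bearing θ = 2.736676 rad.
sin φ₂ = sin φ₁ cos δ + cos φ₁ sin δ cos θ = (0.849045)(0.154918) + (0.528320)(0.987927)(-0.919135) = -0.348203
φ₂ = asin(-0.348203) = -0.355653 rad = -20.377°.
Then Δλ = atan2(0.205615, 0.450558) = 0.428127 rad, from sin θ sin δ cos φ₁ over cos δ − sin φ₁ sin φ₂.
λ₂ = 157.753° + 24.530° = 182.283°, normalized to (−180°, 180°] → -177.717°.
The forward bearing on arrival equals the back-azimuth from the destination plus 180°.
Back-azimuth from P₂ (-20.4°, -177.7°) to P₁ (58.1°, 157.8°), with Δλ' = λ₁ − λ₂ = 335.5°: atan2( sin Δλ' cos φ₁ , cos φ₂ sin φ₁ − sin φ₂ cos φ₁ cos Δλ' ) = 347.2°.
Final bearing = (347.2° + 180°) mod 360° = 167.2°.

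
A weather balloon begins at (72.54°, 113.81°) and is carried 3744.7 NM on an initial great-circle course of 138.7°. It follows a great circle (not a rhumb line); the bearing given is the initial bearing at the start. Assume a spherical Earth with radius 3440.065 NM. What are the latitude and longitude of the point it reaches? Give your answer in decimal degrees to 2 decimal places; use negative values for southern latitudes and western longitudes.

Central angle δ = d/R = 1.088555 rad.
With φ₁ = 72.54° = 1.266062 rad and θ = 138.7° = 2.420772 rad:
Applying the spherical law of cosines for sides, sin φ₂ = sin φ₁ cos δ + cos φ₁ sin δ cos θ = 0.242696, so φ₂ = 14.05°.
For the longitude increment, Δλ = atan2( sin θ sin δ cos φ₁, cos δ − sin φ₁ sin φ₂ ) = atan2(0.175443, 0.232252) = 37.07°.
λ₂ = 113.81° + 37.07° = 150.88°.

latitude 14.05°, longitude 150.88°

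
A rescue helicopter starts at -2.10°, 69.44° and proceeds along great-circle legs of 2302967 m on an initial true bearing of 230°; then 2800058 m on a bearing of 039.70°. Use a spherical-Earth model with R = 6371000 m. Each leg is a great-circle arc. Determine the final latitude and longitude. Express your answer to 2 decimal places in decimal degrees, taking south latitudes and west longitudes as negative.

Apply the spherical direct solution leg by leg, carrying full precision between legs.
Leg 1: from (-2.10°, 69.44°), δ = 2302967/6371000 = 0.361477 rad, θ = 230° → φ = -15.16°, λ = 53.14°.
Leg 2: from (-15.16°, 53.14°), δ = 2800058/6371000 = 0.439501 rad, θ = 39.7° → φ = 4.55°, λ = 68.96°.

latitude 4.55°, longitude 68.96°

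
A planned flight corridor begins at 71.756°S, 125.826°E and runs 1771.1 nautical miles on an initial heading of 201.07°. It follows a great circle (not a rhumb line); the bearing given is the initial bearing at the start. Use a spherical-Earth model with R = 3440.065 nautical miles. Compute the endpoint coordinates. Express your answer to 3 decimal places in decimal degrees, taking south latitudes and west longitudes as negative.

latitude -76.040°, longitude -6.970°

Central angle δ = d/R = 0.514845 rad.
Start latitude φ₁ = -1.252378 rad; initial bearing θ = 3.509334 rad.
Applying the spherical law of cosines for sides, sin φ₂ = sin φ₁ cos δ + cos φ₁ sin δ cos θ = -0.970464, so φ₂ = -76.040°.
Δλ = atan2( sin θ sin δ cos φ₁ , cos δ − sin φ₁ sin φ₂ ) = atan2(-0.055419, -0.051311) = -2.317725 rad = -132.796°.
λ₂ = λ₁ + Δλ = -6.970°.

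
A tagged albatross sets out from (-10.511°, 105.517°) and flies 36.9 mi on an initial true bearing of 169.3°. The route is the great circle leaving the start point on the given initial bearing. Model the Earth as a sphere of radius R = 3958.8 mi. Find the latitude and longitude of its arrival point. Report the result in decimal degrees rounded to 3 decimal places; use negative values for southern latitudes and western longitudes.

latitude -11.036°, longitude 105.618°

δ = 36.9/3958.8 = 0.009321 rad (0.5341°).
Start latitude φ₁ = -0.183452 rad; initial bearing θ = 2.954842 rad.
sin φ₂ = sin φ₁ cos δ + cos φ₁ sin δ cos θ = (-0.182424)(0.999957) + (0.983220)(0.009321)(-0.982613) = -0.191421
φ₂ = asin(-0.191421) = -0.192610 rad = -11.036°.
Δλ = atan2( sin θ sin δ cos φ₁ , cos δ − sin φ₁ sin φ₂ ) = atan2(0.001702, 0.965037) = 0.001763 rad = 0.101°.
Hence λ₂ = 105.517° + 0.101° = 105.618°.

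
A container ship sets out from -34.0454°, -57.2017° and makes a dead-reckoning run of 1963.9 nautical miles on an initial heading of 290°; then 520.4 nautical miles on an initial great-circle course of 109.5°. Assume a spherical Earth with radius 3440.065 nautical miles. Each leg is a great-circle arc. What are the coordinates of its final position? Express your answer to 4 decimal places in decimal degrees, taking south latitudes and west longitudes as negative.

latitude -21.2225°, longitude -80.8195°

Apply the spherical direct solution leg by leg, carrying full precision between legs.
Leg 1: from (-34.0454°, -57.2017°), δ = 1963.9/3440.065 = 0.570890 rad, θ = 290° → φ = -18.5376°, λ = -89.5850°.
Leg 2: from (-18.5376°, -89.5850°), δ = 520.4/3440.065 = 0.151276 rad, θ = 109.5° → φ = -21.2225°, λ = -80.8195°.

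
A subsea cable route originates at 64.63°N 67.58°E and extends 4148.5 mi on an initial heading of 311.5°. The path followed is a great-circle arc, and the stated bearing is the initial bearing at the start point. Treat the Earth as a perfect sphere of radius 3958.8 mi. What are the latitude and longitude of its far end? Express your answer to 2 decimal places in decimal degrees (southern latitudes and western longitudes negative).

The arc subtends δ = 4148.5/3958.8 = 1.047919 rad at the centre.
Converting: φ₁ = 1.128006 rad, θ = 5.436701 rad.
Destination latitude: φ₂ = arcsin( sin φ₁ cos δ + cos φ₁ sin δ cos θ ) = arcsin(0.697189) = 44.20°.
Then Δλ = atan2(-0.278022, -0.130576) = -2.009880 rad, from sin θ sin δ cos φ₁ over cos δ − sin φ₁ sin φ₂.
λ₂ = λ₁ + Δλ = -47.58°.

latitude 44.20°, longitude -47.58°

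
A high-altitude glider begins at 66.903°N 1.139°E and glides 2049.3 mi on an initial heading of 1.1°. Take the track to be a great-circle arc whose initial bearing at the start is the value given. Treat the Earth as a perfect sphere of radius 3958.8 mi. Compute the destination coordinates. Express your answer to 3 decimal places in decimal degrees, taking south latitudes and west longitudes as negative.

Angular distance δ = d/R = 2049.3 / 3958.8 = 0.517657 rad.
Converting: φ₁ = 1.167678 rad, θ = 0.019199 rad.
Destination latitude: φ₂ = arcsin( sin φ₁ cos δ + cos φ₁ sin δ cos θ ) = arcsin(0.993412) = 83.420°.
Δλ = atan2( sin θ sin δ cos φ₁ , cos δ − sin φ₁ sin φ₂ ) = atan2(0.003727, -0.044801) = 3.058601 rad = 175.245°.
λ₂ = 1.139° + 175.245° = 176.384°.

latitude 83.420°, longitude 176.384°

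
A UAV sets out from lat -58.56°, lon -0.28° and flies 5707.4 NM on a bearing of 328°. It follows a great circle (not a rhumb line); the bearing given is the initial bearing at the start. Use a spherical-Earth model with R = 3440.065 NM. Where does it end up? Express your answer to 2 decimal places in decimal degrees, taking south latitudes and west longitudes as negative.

latitude 31.06°, longitude -38.32°

Central angle δ = d/R = 1.659097 rad.
With φ₁ = -58.56° = -1.022065 rad and θ = 328° = 5.724680 rad:
sin φ₂ = sin φ₁ cos δ + cos φ₁ sin δ cos θ = (-0.853187)(-0.088186) + (0.521605)(0.996104)(0.848048) = 0.515862
φ₂ = asin(0.515862) = 0.542013 rad = 31.06°.
Then Δλ = atan2(-0.275332, 0.351941) = -0.663870 rad, from sin θ sin δ cos φ₁ over cos δ − sin φ₁ sin φ₂.
λ₂ = -0.28° + -38.04° = -38.32°.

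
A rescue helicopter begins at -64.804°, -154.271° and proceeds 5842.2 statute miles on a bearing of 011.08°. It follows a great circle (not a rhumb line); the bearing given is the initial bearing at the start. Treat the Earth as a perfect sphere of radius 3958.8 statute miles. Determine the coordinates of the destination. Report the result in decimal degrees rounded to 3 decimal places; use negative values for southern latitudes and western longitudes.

latitude 19.270°, longitude -142.578°

The arc subtends δ = 5842.2/3958.8 = 1.475750 rad at the centre.
With φ₁ = -64.804° = -1.131043 rad and θ = 11.08° = 0.193382 rad:
sin φ₂ = sin φ₁ cos δ + cos φ₁ sin δ cos θ = (-0.904857)(0.094903) + (0.425716)(0.995487)(0.981360) = 0.330021
φ₂ = asin(0.330021) = 0.336326 rad = 19.270°.
Δλ = atan2( sin θ sin δ cos φ₁ , cos δ − sin φ₁ sin φ₂ ) = atan2(0.081445, 0.393525) = 0.204080 rad = 11.693°.
λ₂ = λ₁ + Δλ = -142.578°.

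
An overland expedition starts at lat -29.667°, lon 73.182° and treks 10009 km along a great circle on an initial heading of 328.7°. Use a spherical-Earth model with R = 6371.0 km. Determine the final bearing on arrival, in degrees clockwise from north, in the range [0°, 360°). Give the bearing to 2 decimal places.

final bearing 317.62°

δ = 10009/6371 = 1.571025 rad (90.0131°).
Start latitude φ₁ = -0.517787 rad; initial bearing θ = 5.736897 rad.
sin φ₂ = sin φ₁ cos δ + cos φ₁ sin δ cos θ = (-0.494958)(-0.000229) + (0.868917)(1.000000)(0.854459) = 0.742567
φ₂ = asin(0.742567) = 0.836894 rad = 47.951°.
For the longitude increment, Δλ = atan2( sin θ sin δ cos φ₁, cos δ − sin φ₁ sin φ₂ ) = atan2(-0.451419, 0.367311) = -50.865°.
λ₂ = λ₁ + Δλ = 22.317°.
The forward bearing on arrival equals the back-azimuth from the destination plus 180°.
Back-azimuth from P₂ (47.95°, 22.32°) to P₁ (-29.67°, 73.18°), with Δλ' = λ₁ − λ₂ = 50.87°: atan2( sin Δλ' cos φ₁ , cos φ₂ sin φ₁ − sin φ₂ cos φ₁ cos Δλ' ) = 137.62°.
Final bearing = (137.62° + 180°) mod 360° = 317.62°.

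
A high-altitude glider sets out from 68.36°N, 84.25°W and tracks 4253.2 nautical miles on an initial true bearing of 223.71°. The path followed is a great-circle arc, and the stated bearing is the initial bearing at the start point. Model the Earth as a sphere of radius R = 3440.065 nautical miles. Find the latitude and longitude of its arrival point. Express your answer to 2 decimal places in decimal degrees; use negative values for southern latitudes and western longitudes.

latitude 3.05°, longitude -125.07°

δ = 4253.2/3440.065 = 1.236372 rad (70.8389°).
Converting: φ₁ = 1.193107 rad, θ = 3.904476 rad.
Destination latitude: φ₂ = arcsin( sin φ₁ cos δ + cos φ₁ sin δ cos θ ) = arcsin(0.053293) = 3.05°.
For the longitude increment, Δλ = atan2( sin θ sin δ cos φ₁, cos δ − sin φ₁ sin φ₂ ) = atan2(-0.240708, 0.278688) = -40.82°.
Hence λ₂ = -84.25° + -40.82° = -125.07°.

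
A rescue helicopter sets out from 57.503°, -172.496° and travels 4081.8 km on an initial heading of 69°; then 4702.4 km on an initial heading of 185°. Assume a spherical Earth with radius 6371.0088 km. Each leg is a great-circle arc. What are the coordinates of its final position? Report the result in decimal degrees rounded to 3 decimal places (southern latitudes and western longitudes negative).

latitude 10.104°, longitude -110.047°

Apply the spherical direct solution leg by leg, carrying full precision between legs.
Leg 1: from (57.503°, -172.496°), δ = 4081.8/6371.0088 = 0.640683 rad, θ = 69° → φ = 52.302°, λ = -106.632°.
Leg 2: from (52.302°, -106.632°), δ = 4702.4/6371.0088 = 0.738093 rad, θ = 185° → φ = 10.104°, λ = -110.047°.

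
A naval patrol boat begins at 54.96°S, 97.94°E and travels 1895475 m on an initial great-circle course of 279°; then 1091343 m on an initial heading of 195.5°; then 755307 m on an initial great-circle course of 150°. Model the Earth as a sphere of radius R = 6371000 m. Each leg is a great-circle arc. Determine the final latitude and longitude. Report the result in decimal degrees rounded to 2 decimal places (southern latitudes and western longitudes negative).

latitude -64.20°, longitude 74.47°

Apply the spherical direct solution leg by leg, carrying full precision between legs.
Leg 1: from (-54.96°, 97.94°), δ = 1895475/6371000 = 0.297516 rad, θ = 279° → φ = -49.15°, λ = 71.66°.
Leg 2: from (-49.15°, 71.66°), δ = 1091343/6371000 = 0.171299 rad, θ = 195.5° → φ = -58.52°, λ = 66.66°.
Leg 3: from (-58.52°, 66.66°), δ = 755307/6371000 = 0.118554 rad, θ = 150° → φ = -64.20°, λ = 74.47°.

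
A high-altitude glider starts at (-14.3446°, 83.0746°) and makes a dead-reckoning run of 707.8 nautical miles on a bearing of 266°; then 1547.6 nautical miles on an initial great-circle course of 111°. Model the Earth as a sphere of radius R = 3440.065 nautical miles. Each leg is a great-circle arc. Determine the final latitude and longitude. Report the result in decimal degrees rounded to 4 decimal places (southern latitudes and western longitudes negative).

Apply the spherical direct solution leg by leg, carrying full precision between legs.
Leg 1: from (-14.3446°, 83.0746°), δ = 707.8/3440.065 = 0.205752 rad, θ = 266° → φ = -14.8527°, λ = 70.9024°.
Leg 2: from (-14.8527°, 70.9024°), δ = 1547.6/3440.065 = 0.449875 rad, θ = 111° → φ = -22.4242°, λ = 96.9539°.

latitude -22.4242°, longitude 96.9539°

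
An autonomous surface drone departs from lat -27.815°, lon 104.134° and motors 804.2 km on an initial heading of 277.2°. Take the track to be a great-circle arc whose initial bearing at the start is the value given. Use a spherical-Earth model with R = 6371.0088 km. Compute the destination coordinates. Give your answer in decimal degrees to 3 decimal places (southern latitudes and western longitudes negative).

latitude -26.676°, longitude 96.099°

Angular distance δ = d/R = 804.2 / 6371.0088 = 0.126228 rad.
Start latitude φ₁ = -0.485463 rad; initial bearing θ = 4.838053 rad.
Applying the spherical law of cosines for sides, sin φ₂ = sin φ₁ cos δ + cos φ₁ sin δ cos θ = -0.448950, so φ₂ = -26.676°.
Then Δλ = atan2(-0.110469, 0.782555) = -0.140238 rad, from sin θ sin δ cos φ₁ over cos δ − sin φ₁ sin φ₂.
Hence λ₂ = 104.134° + -8.035° = 96.099°.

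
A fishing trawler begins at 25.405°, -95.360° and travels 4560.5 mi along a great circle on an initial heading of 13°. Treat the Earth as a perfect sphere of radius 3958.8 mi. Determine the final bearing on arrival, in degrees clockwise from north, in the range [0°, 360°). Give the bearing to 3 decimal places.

final bearing 99.501°

δ = 4560.5/3958.8 = 1.151991 rad (66.0042°).
Start latitude φ₁ = 0.443401 rad; initial bearing θ = 0.226893 rad.
Destination latitude: φ₂ = arcsin( sin φ₁ cos δ + cos φ₁ sin δ cos θ ) = arcsin(0.978547) = 78.111°.
Then Δλ = atan2(0.185636, -0.013141) = 1.641465 rad, from sin θ sin δ cos φ₁ over cos δ − sin φ₁ sin φ₂.
λ₂ = -95.360° + 94.049° = -1.311°.
The forward bearing on arrival equals the back-azimuth from the destination plus 180°.
Back-azimuth from P₂ (78.111°, -1.311°) to P₁ (25.405°, -95.360°), with Δλ' = λ₁ − λ₂ = -94.049°: atan2( sin Δλ' cos φ₁ , cos φ₂ sin φ₁ − sin φ₂ cos φ₁ cos Δλ' ) = 279.501°.
Final bearing = (279.501° + 180°) mod 360° = 99.501°.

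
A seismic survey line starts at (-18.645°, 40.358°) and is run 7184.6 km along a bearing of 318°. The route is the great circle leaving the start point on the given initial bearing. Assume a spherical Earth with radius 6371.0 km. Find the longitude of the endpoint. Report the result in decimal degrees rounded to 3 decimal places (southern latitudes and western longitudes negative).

Angular distance δ = d/R = 7184.6 / 6371 = 1.127704 rad.
Start latitude φ₁ = -0.325417 rad; initial bearing θ = 5.550147 rad.
Applying the spherical law of cosines for sides, sin φ₂ = sin φ₁ cos δ + cos φ₁ sin δ cos θ = 0.499075, so φ₂ = 29.939°.
Δλ = atan2( sin θ sin δ cos φ₁ , cos δ − sin φ₁ sin φ₂ ) = atan2(-0.572786, 0.588292) = -0.772045 rad = -44.235°.
λ₂ = 40.358° + -44.235° = -3.877°.

longitude -3.877°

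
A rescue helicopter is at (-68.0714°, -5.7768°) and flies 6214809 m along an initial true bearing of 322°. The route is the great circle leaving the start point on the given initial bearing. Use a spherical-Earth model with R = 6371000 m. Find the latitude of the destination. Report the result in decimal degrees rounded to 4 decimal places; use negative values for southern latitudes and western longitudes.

latitude -16.0536°

Central angle δ = d/R = 0.975484 rad.
With φ₁ = -68.0714° = -1.188070 rad and θ = 322° = 5.619960 rad:
Applying the spherical law of cosines for sides, sin φ₂ = sin φ₁ cos δ + cos φ₁ sin δ cos θ = -0.276537, so φ₂ = -16.0536°.
For the longitude increment, Δλ = atan2( sin θ sin δ cos φ₁, cos δ − sin φ₁ sin φ₂ ) = atan2(-0.190367, 0.304238) = -32.0350°.
Hence λ₂ = -5.7768° + -32.0350° = -37.8118°.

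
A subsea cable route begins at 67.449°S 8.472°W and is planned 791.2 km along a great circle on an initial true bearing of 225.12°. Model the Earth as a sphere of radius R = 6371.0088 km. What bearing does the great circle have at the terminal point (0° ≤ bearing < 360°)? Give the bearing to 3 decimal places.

final bearing 240.439°

The arc subtends δ = 791.2/6371.0088 = 0.124188 rad at the centre.
With φ₁ = -67.449° = -1.177207 rad and θ = 225.12° = 3.929085 rad:
Applying the spherical law of cosines for sides, sin φ₂ = sin φ₁ cos δ + cos φ₁ sin δ cos θ = -0.949946, so φ₂ = -71.795°.
For the longitude increment, Δλ = atan2( sin θ sin δ cos φ₁, cos δ − sin φ₁ sin φ₂ ) = atan2(-0.033661, 0.114987) = -16.317°.
λ₂ = λ₁ + Δλ = -24.789°.
The forward bearing on arrival equals the back-azimuth from the destination plus 180°.
Back-azimuth from P₂ (-71.795°, -24.789°) to P₁ (-67.449°, -8.472°), with Δλ' = λ₁ − λ₂ = 16.317°: atan2( sin Δλ' cos φ₁ , cos φ₂ sin φ₁ − sin φ₂ cos φ₁ cos Δλ' ) = 60.439°.
Final bearing = (60.439° + 180°) mod 360° = 240.439°.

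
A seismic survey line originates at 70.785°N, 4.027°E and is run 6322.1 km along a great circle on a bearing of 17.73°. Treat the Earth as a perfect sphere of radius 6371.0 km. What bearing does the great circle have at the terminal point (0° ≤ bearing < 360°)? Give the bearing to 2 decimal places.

final bearing 170.81°

δ = 6322.1/6371 = 0.992325 rad (56.8560°).
With φ₁ = 70.785° = 1.235431 rad and θ = 17.73° = 0.309447 rad:
Applying the spherical law of cosines for sides, sin φ₂ = sin φ₁ cos δ + cos φ₁ sin δ cos θ = 0.778764, so φ₂ = 51.148°.
For the longitude increment, Δλ = atan2( sin θ sin δ cos φ₁, cos δ − sin φ₁ sin φ₂ ) = atan2(0.083919, -0.188634) = 156.017°.
λ₂ = 4.027° + 156.017° = 160.044°.
The forward bearing on arrival equals the back-azimuth from the destination plus 180°.
Back-azimuth from P₂ (51.15°, 160.04°) to P₁ (70.78°, 4.03°), with Δλ' = λ₁ − λ₂ = -156.02°: atan2( sin Δλ' cos φ₁ , cos φ₂ sin φ₁ − sin φ₂ cos φ₁ cos Δλ' ) = 350.81°.
Final bearing = (350.81° + 180°) mod 360° = 170.81°.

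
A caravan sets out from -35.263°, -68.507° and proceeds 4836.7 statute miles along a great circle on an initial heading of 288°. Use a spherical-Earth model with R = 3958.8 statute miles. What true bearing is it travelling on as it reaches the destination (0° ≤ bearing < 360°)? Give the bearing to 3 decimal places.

final bearing 308.999°

The arc subtends δ = 4836.7/3958.8 = 1.221759 rad at the centre.
With φ₁ = -35.263° = -0.615455 rad and θ = 288° = 5.026548 rad:
Destination latitude: φ₂ = arcsin( sin φ₁ cos δ + cos φ₁ sin δ cos θ ) = arcsin(0.039659) = 2.273°.
Δλ = atan2( sin θ sin δ cos φ₁ , cos δ − sin φ₁ sin φ₂ ) = atan2(-0.729724, 0.364889) = -1.107119 rad = -63.433°.
λ₂ = -68.507° + -63.433° = -131.940°.
The forward bearing on arrival equals the back-azimuth from the destination plus 180°.
Back-azimuth from P₂ (2.273°, -131.940°) to P₁ (-35.263°, -68.507°), with Δλ' = λ₁ − λ₂ = 63.433°: atan2( sin Δλ' cos φ₁ , cos φ₂ sin φ₁ − sin φ₂ cos φ₁ cos Δλ' ) = 128.999°.
Final bearing = (128.999° + 180°) mod 360° = 308.999°.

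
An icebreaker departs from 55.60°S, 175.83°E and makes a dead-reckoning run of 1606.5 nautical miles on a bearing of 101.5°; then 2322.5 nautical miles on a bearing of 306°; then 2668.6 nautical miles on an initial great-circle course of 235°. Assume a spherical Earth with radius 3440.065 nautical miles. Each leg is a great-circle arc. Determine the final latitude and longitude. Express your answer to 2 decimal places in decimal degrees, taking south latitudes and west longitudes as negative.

latitude -40.34°, longitude 139.45°

Apply the spherical direct solution leg by leg, carrying full precision between legs.
Leg 1: from (-55.60°, 175.83°), δ = 1606.5/3440.065 = 0.466997 rad, θ = 101.5° → φ = -51.95°, λ = -138.46°.
Leg 2: from (-51.95°, -138.46°), δ = 2322.5/3440.065 = 0.675133 rad, θ = 306° → φ = -22.85°, λ = -171.74°.
Leg 3: from (-22.85°, -171.74°), δ = 2668.6/3440.065 = 0.775741 rad, θ = 235° → φ = -40.34°, λ = 139.45°.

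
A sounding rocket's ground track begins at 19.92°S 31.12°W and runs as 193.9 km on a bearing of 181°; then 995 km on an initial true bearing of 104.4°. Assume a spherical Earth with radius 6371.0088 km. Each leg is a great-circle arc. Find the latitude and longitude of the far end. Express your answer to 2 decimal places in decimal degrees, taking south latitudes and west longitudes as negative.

Apply the spherical direct solution leg by leg, carrying full precision between legs.
Leg 1: from (-19.92°, -31.12°), δ = 193.9/6371.0088 = 0.030435 rad, θ = 181° → φ = -21.66°, λ = -31.15°.
Leg 2: from (-21.66°, -31.15°), δ = 995/6371.0088 = 0.156176 rad, θ = 104.4° → φ = -23.62°, λ = -21.69°.

latitude -23.62°, longitude -21.69°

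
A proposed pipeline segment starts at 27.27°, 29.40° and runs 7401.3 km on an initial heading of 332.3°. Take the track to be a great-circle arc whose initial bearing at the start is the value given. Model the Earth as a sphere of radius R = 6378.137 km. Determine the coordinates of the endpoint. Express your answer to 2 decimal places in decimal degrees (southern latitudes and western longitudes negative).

latitude 64.75°, longitude -62.93°

The arc subtends δ = 7401.3/6378.137 = 1.160417 rad at the centre.
Converting: φ₁ = 0.475951 rad, θ = 5.799729 rad.
Applying the spherical law of cosines for sides, sin φ₂ = sin φ₁ cos δ + cos φ₁ sin δ cos θ = 0.904440, so φ₂ = 64.75°.
For the longitude increment, Δλ = atan2( sin θ sin δ cos φ₁, cos δ − sin φ₁ sin φ₂ ) = atan2(-0.378872, -0.015443) = -92.33°.
λ₂ = λ₁ + Δλ = -62.93°.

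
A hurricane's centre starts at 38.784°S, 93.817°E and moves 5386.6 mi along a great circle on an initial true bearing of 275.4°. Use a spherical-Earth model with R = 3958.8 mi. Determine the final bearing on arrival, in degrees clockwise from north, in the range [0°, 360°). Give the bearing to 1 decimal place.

δ = 5386.6/3958.8 = 1.360665 rad (77.9604°).
Converting: φ₁ = -0.676908 rad, θ = 4.806637 rad.
Applying the spherical law of cosines for sides, sin φ₂ = sin φ₁ cos δ + cos φ₁ sin δ cos θ = -0.058912, so φ₂ = -3.377°.
Δλ = atan2( sin θ sin δ cos φ₁ , cos δ − sin φ₁ sin φ₂ ) = atan2(-0.758983, 0.171687) = -1.348334 rad = -77.254°.
Hence λ₂ = 93.817° + -77.254° = 16.563°.
The forward bearing on arrival equals the back-azimuth from the destination plus 180°.
Back-azimuth from P₂ (-3.4°, 16.6°) to P₁ (-38.8°, 93.8°), with Δλ' = λ₁ − λ₂ = 77.3°: atan2( sin Δλ' cos φ₁ , cos φ₂ sin φ₁ − sin φ₂ cos φ₁ cos Δλ' ) = 129.0°.
Final bearing = (129.0° + 180°) mod 360° = 309.0°.

final bearing 309.0°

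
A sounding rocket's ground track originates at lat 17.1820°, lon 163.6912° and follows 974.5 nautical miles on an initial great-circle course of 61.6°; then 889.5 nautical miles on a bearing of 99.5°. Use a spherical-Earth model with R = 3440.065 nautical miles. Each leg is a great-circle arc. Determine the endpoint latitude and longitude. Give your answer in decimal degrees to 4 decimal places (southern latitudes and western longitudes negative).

Apply the spherical direct solution leg by leg, carrying full precision between legs.
Leg 1: from (17.1820°, 163.6912°), δ = 974.5/3440.065 = 0.283280 rad, θ = 61.6° → φ = 24.2451°, λ = 179.3347°.
Leg 2: from (24.2451°, 179.3347°), δ = 889.5/3440.065 = 0.258571 rad, θ = 99.5° → φ = 21.0087°, λ = -164.9921°.

latitude 21.0087°, longitude -164.9921°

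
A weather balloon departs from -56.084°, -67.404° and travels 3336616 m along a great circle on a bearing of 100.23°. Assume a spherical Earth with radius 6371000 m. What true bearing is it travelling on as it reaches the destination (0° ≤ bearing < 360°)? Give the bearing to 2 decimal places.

final bearing 59.06°

δ = 3336616/6371000 = 0.523719 rad (30.0069°).
Start latitude φ₁ = -0.978850 rad; initial bearing θ = 1.749344 rad.
Destination latitude: φ₂ = arcsin( sin φ₁ cos δ + cos φ₁ sin δ cos θ ) = arcsin(-0.768185) = -50.191°.
Δλ = atan2( sin θ sin δ cos φ₁ , cos δ − sin φ₁ sin φ₂ ) = atan2(0.274611, 0.228481) = 0.876834 rad = 50.239°.
λ₂ = -67.404° + 50.239° = -17.165°.
The forward bearing on arrival equals the back-azimuth from the destination plus 180°.
Back-azimuth from P₂ (-50.19°, -17.17°) to P₁ (-56.08°, -67.40°), with Δλ' = λ₁ − λ₂ = -50.24°: atan2( sin Δλ' cos φ₁ , cos φ₂ sin φ₁ − sin φ₂ cos φ₁ cos Δλ' ) = 239.06°.
Final bearing = (239.06° + 180°) mod 360° = 59.06°.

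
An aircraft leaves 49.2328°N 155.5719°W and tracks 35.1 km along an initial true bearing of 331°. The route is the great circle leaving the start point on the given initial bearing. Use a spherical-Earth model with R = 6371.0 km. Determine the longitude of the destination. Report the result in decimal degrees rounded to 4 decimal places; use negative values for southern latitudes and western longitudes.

δ = 35.1/6371 = 0.005509 rad (0.3157°).
With φ₁ = 49.2328° = 0.859274 rad and θ = 331° = 5.777040 rad:
Destination latitude: φ₂ = arcsin( sin φ₁ cos δ + cos φ₁ sin δ cos θ ) = arcsin(0.760504) = 49.5086°.
Δλ = atan2( sin θ sin δ cos φ₁ , cos δ − sin φ₁ sin φ₂ ) = atan2(-0.001744, 0.424003) = -0.004113 rad = -0.2357°.
λ₂ = -155.5719° + -0.2357° = -155.8076°.

longitude -155.8076°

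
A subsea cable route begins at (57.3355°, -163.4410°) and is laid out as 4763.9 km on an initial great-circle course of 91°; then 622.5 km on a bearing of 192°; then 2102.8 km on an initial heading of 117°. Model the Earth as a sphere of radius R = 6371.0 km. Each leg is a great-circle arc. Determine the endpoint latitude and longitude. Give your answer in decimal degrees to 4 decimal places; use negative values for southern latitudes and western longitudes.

Apply the spherical direct solution leg by leg, carrying full precision between legs.
Leg 1: from (57.3355°, -163.4410°), δ = 4763.9/6371 = 0.747748 rad, θ = 91° → φ = 37.6513°, λ = -104.2678°.
Leg 2: from (37.6513°, -104.2678°), δ = 622.5/6371 = 0.097708 rad, θ = 192° → φ = 32.1672°, λ = -105.6408°.
Leg 3: from (32.1672°, -105.6408°), δ = 2102.8/6371 = 0.330058 rad, θ = 117° → φ = 22.2782°, λ = -87.4569°.

latitude 22.2782°, longitude -87.4569°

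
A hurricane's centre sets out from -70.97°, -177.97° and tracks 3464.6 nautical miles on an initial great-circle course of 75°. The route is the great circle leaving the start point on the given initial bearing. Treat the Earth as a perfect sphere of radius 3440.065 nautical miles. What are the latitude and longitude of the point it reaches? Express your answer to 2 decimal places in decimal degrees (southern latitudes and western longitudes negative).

The arc subtends δ = 3464.6/3440.065 = 1.007132 rad at the centre.
With φ₁ = -70.97° = -1.238660 rad and θ = 75° = 1.308997 rad:
Applying the spherical law of cosines for sides, sin φ₂ = sin φ₁ cos δ + cos φ₁ sin δ cos θ = -0.433751, so φ₂ = -25.71°.
Then Δλ = atan2(0.266231, 0.124242) = 1.134167 rad, from sin θ sin δ cos φ₁ over cos δ − sin φ₁ sin φ₂.
Hence λ₂ = -177.97° + 64.98° = -112.99°.

latitude -25.71°, longitude -112.99°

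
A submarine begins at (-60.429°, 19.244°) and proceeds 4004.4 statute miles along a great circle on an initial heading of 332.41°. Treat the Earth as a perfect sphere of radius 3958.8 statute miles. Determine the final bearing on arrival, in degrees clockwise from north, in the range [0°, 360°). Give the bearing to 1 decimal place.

Central angle δ = d/R = 1.011519 rad.
With φ₁ = -60.429° = -1.054685 rad and θ = 332.41° = 5.801649 rad:
Destination latitude: φ₂ = arcsin( sin φ₁ cos δ + cos φ₁ sin δ cos θ ) = arcsin(-0.090721) = -5.205°.
Δλ = atan2( sin θ sin δ cos φ₁ , cos δ − sin φ₁ sin φ₂ ) = atan2(-0.193737, 0.451670) = -0.405199 rad = -23.216°.
Hence λ₂ = 19.244° + -23.216° = -3.972°.
The forward bearing on arrival equals the back-azimuth from the destination plus 180°.
Back-azimuth from P₂ (-5.2°, -4.0°) to P₁ (-60.4°, 19.2°), with Δλ' = λ₁ − λ₂ = 23.2°: atan2( sin Δλ' cos φ₁ , cos φ₂ sin φ₁ − sin φ₂ cos φ₁ cos Δλ' ) = 166.7°.
Final bearing = (166.7° + 180°) mod 360° = 346.7°.

final bearing 346.7°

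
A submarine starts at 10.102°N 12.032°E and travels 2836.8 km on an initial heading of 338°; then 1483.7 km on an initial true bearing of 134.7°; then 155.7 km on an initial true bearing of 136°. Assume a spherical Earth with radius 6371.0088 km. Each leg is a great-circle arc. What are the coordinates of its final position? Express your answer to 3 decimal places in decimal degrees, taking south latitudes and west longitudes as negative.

latitude 22.639°, longitude 12.250°

Apply the spherical direct solution leg by leg, carrying full precision between legs.
Leg 1: from (10.102°, 12.032°), δ = 2836.8/6371.0088 = 0.445267 rad, θ = 338° → φ = 33.466°, λ = 0.880°.
Leg 2: from (33.466°, 0.880°), δ = 1483.7/6371.0088 = 0.232883 rad, θ = 134.7° → φ = 23.649°, λ = 11.197°.
Leg 3: from (23.649°, 11.197°), δ = 155.7/6371.0088 = 0.024439 rad, θ = 136° → φ = 22.639°, λ = 12.250°.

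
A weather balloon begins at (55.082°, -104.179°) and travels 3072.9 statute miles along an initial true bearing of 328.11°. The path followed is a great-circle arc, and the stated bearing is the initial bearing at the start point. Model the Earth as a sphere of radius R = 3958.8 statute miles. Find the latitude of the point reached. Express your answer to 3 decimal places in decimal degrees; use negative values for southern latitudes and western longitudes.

latitude 67.758°

Angular distance δ = d/R = 3072.9 / 3958.8 = 0.776220 rad.
With φ₁ = 55.082° = 0.961362 rad and θ = 328.11° = 5.726600 rad:
sin φ₂ = sin φ₁ cos δ + cos φ₁ sin δ cos θ = (0.819972)(0.713567) + (0.572404)(0.700587)(0.849064) = 0.925595
φ₂ = asin(0.925595) = 1.182605 rad = 67.758°.
Then Δλ = atan2(-0.211854, -0.045395) = -1.781881 rad, from sin θ sin δ cos φ₁ over cos δ − sin φ₁ sin φ₂.
λ₂ = -104.179° + -102.094° = -206.273°, normalized to (−180°, 180°] → 153.727°.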